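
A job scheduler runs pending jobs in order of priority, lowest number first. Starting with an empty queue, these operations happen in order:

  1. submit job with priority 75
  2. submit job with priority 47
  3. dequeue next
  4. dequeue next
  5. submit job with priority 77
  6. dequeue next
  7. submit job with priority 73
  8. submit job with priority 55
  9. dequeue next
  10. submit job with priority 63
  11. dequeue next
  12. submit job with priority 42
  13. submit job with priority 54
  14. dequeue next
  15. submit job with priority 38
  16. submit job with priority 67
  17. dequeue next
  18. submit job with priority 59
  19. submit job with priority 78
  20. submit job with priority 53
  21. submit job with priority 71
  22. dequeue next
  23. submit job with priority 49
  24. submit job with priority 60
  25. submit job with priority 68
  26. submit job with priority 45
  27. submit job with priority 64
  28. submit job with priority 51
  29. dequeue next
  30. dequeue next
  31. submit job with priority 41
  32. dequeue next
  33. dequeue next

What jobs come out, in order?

47 → 75 → 77 → 55 → 63 → 42 → 38 → 53 → 45 → 49 → 41 → 51

insert 75 → {75}
insert 47 → {47, 75}
dequeue next → 47; now {75}
dequeue next → 75; now {}
insert 77 → {77}
dequeue next → 77; now {}
insert 73 → {73}
insert 55 → {55, 73}
dequeue next → 55; now {73}
insert 63 → {63, 73}
dequeue next → 63; now {73}
insert 42 → {42, 73}
insert 54 → {42, 54, 73}
dequeue next → 42; now {54, 73}
insert 38 → {38, 54, 73}
insert 67 → {38, 54, 67, 73}
dequeue next → 38; now {54, 67, 73}
insert 59 → {54, 59, 67, 73}
insert 78 → {54, 59, 67, 73, 78}
insert 53 → {53, 54, 59, 67, 73, 78}
insert 71 → {53, 54, 59, 67, 71, 73, 78}
dequeue next → 53; now {54, 59, 67, 71, 73, 78}
insert 49 → {49, 54, 59, 67, 71, 73, 78}
insert 60 → {49, 54, 59, 60, 67, 71, 73, 78}
insert 68 → {49, 54, 59, 60, 67, 68, 71, 73, 78}
insert 45 → {45, 49, 54, 59, 60, 67, 68, 71, 73, 78}
insert 64 → {45, 49, 54, 59, 60, 64, 67, 68, 71, 73, 78}
insert 51 → {45, 49, 51, 54, 59, 60, 64, 67, 68, 71, 73, 78}
dequeue next → 45; now {49, 51, 54, 59, 60, 64, 67, 68, 71, 73, 78}
dequeue next → 49; now {51, 54, 59, 60, 64, 67, 68, 71, 73, 78}
insert 41 → {41, 51, 54, 59, 60, 64, 67, 68, 71, 73, 78}
dequeue next → 41; now {51, 54, 59, 60, 64, 67, 68, 71, 73, 78}
dequeue next → 51; now {54, 59, 60, 64, 67, 68, 71, 73, 78}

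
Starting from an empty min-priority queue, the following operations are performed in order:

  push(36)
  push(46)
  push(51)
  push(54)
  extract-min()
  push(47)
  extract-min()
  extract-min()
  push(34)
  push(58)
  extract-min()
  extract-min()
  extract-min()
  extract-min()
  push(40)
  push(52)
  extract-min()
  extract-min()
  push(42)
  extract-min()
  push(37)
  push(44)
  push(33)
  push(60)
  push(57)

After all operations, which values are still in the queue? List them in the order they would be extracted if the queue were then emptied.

insert 36 → {36}
insert 46 → {36, 46}
insert 51 → {36, 46, 51}
insert 54 → {36, 46, 51, 54}
extract-min → 36; now {46, 51, 54}
insert 47 → {46, 47, 51, 54}
extract-min → 46; now {47, 51, 54}
extract-min → 47; now {51, 54}
insert 34 → {34, 51, 54}
insert 58 → {34, 51, 54, 58}
extract-min → 34; now {51, 54, 58}
extract-min → 51; now {54, 58}
extract-min → 54; now {58}
extract-min → 58; now {}
insert 40 → {40}
insert 52 → {40, 52}
extract-min → 40; now {52}
extract-min → 52; now {}
insert 42 → {42}
extract-min → 42; now {}
insert 37 → {37}
insert 44 → {37, 44}
insert 33 → {33, 37, 44}
insert 60 → {33, 37, 44, 60}
insert 57 → {33, 37, 44, 57, 60}

33, 37, 44, 57, 60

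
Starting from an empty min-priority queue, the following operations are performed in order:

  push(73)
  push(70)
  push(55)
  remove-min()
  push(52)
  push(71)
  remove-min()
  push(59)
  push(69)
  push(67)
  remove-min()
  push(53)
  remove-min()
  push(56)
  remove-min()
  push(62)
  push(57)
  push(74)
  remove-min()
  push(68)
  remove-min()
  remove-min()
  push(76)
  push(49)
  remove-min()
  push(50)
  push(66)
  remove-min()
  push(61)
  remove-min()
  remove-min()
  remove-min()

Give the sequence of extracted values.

insert 73 → {73}
insert 70 → {70, 73}
insert 55 → {55, 70, 73}
remove-min → 55; now {70, 73}
insert 52 → {52, 70, 73}
insert 71 → {52, 70, 71, 73}
remove-min → 52; now {70, 71, 73}
insert 59 → {59, 70, 71, 73}
insert 69 → {59, 69, 70, 71, 73}
insert 67 → {59, 67, 69, 70, 71, 73}
remove-min → 59; now {67, 69, 70, 71, 73}
insert 53 → {53, 67, 69, 70, 71, 73}
remove-min → 53; now {67, 69, 70, 71, 73}
insert 56 → {56, 67, 69, 70, 71, 73}
remove-min → 56; now {67, 69, 70, 71, 73}
insert 62 → {62, 67, 69, 70, 71, 73}
insert 57 → {57, 62, 67, 69, 70, 71, 73}
insert 74 → {57, 62, 67, 69, 70, 71, 73, 74}
remove-min → 57; now {62, 67, 69, 70, 71, 73, 74}
insert 68 → {62, 67, 68, 69, 70, 71, 73, 74}
remove-min → 62; now {67, 68, 69, 70, 71, 73, 74}
remove-min → 67; now {68, 69, 70, 71, 73, 74}
insert 76 → {68, 69, 70, 71, 73, 74, 76}
insert 49 → {49, 68, 69, 70, 71, 73, 74, 76}
remove-min → 49; now {68, 69, 70, 71, 73, 74, 76}
insert 50 → {50, 68, 69, 70, 71, 73, 74, 76}
insert 66 → {50, 66, 68, 69, 70, 71, 73, 74, 76}
remove-min → 50; now {66, 68, 69, 70, 71, 73, 74, 76}
insert 61 → {61, 66, 68, 69, 70, 71, 73, 74, 76}
remove-min → 61; now {66, 68, 69, 70, 71, 73, 74, 76}
remove-min → 66; now {68, 69, 70, 71, 73, 74, 76}
remove-min → 68; now {69, 70, 71, 73, 74, 76}

55, 52, 59, 53, 56, 57, 62, 67, 49, 50, 61, 66, 68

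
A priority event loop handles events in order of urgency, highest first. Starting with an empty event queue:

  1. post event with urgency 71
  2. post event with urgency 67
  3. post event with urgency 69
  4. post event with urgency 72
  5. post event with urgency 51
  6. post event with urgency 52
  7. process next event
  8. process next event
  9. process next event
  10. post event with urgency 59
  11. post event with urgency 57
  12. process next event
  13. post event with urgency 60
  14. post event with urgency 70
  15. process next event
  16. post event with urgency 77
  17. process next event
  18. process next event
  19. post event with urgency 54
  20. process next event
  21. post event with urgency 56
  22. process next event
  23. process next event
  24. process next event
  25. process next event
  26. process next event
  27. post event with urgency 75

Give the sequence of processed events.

insert 71 → {71}
insert 67 → {71, 67}
insert 69 → {71, 69, 67}
insert 72 → {72, 71, 69, 67}
insert 51 → {72, 71, 69, 67, 51}
insert 52 → {72, 71, 69, 67, 52, 51}
process next event → 72; now {71, 69, 67, 52, 51}
process next event → 71; now {69, 67, 52, 51}
process next event → 69; now {67, 52, 51}
insert 59 → {67, 59, 52, 51}
insert 57 → {67, 59, 57, 52, 51}
process next event → 67; now {59, 57, 52, 51}
insert 60 → {60, 59, 57, 52, 51}
insert 70 → {70, 60, 59, 57, 52, 51}
process next event → 70; now {60, 59, 57, 52, 51}
insert 77 → {77, 60, 59, 57, 52, 51}
process next event → 77; now {60, 59, 57, 52, 51}
process next event → 60; now {59, 57, 52, 51}
insert 54 → {59, 57, 54, 52, 51}
process next event → 59; now {57, 54, 52, 51}
insert 56 → {57, 56, 54, 52, 51}
process next event → 57; now {56, 54, 52, 51}
process next event → 56; now {54, 52, 51}
process next event → 54; now {52, 51}
process next event → 52; now {51}
process next event → 51; now {}
insert 75 → {75}

72, 71, 69, 67, 70, 77, 60, 59, 57, 56, 54, 52, 51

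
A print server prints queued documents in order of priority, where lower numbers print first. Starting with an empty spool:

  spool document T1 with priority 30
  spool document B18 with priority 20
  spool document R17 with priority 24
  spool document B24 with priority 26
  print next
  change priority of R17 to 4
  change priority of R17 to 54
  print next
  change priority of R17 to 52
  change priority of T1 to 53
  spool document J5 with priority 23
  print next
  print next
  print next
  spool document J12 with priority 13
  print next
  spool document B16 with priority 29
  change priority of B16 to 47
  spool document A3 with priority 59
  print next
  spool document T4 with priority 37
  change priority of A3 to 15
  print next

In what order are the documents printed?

B18, B24, J5, R17, T1, J12, B16, A3

add T1 (priority 30) → {T1:30}
add B18 (priority 20) → {B18:20, T1:30}
add R17 (priority 24) → {B18:20, R17:24, T1:30}
add B24 (priority 26) → {B18:20, R17:24, B24:26, T1:30}
print next → B18; now {R17:24, B24:26, T1:30}
update R17 to priority 4 → {R17:4, B24:26, T1:30}
update R17 to priority 54 → {B24:26, T1:30, R17:54}
print next → B24; now {T1:30, R17:54}
update R17 to priority 52 → {T1:30, R17:52}
update T1 to priority 53 → {R17:52, T1:53}
add J5 (priority 23) → {J5:23, R17:52, T1:53}
print next → J5; now {R17:52, T1:53}
print next → R17; now {T1:53}
print next → T1; now {}
add J12 (priority 13) → {J12:13}
print next → J12; now {}
add B16 (priority 29) → {B16:29}
update B16 to priority 47 → {B16:47}
add A3 (priority 59) → {B16:47, A3:59}
print next → B16; now {A3:59}
add T4 (priority 37) → {T4:37, A3:59}
update A3 to priority 15 → {A3:15, T4:37}
print next → A3; now {T4:37}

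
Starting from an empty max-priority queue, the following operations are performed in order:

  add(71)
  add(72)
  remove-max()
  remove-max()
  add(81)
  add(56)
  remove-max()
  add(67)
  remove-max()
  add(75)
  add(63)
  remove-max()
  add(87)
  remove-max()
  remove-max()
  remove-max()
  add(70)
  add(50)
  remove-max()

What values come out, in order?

insert 71 → {71}
insert 72 → {72, 71}
remove-max → 72; now {71}
remove-max → 71; now {}
insert 81 → {81}
insert 56 → {81, 56}
remove-max → 81; now {56}
insert 67 → {67, 56}
remove-max → 67; now {56}
insert 75 → {75, 56}
insert 63 → {75, 63, 56}
remove-max → 75; now {63, 56}
insert 87 → {87, 63, 56}
remove-max → 87; now {63, 56}
remove-max → 63; now {56}
remove-max → 56; now {}
insert 70 → {70}
insert 50 → {70, 50}
remove-max → 70; now {50}

72 → 71 → 81 → 67 → 75 → 87 → 63 → 56 → 70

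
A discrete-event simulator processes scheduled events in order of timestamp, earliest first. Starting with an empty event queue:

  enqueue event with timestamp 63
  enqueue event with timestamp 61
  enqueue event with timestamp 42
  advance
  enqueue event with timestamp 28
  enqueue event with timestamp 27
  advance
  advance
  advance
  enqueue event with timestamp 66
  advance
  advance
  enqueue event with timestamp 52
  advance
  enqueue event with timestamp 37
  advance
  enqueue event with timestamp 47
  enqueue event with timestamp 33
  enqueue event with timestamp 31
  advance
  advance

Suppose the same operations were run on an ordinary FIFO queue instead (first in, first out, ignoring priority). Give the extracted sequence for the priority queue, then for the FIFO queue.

priority queue: 42 → 27 → 28 → 61 → 63 → 66 → 52 → 37 → 31 → 33; FIFO queue: [63, 61, 42, 28, 27, 66, 52, 37, 47, 33]

insert 63 → {63}
insert 61 → {61, 63}
insert 42 → {42, 61, 63}
advance → 42; now {61, 63}
insert 28 → {28, 61, 63}
insert 27 → {27, 28, 61, 63}
advance → 27; now {28, 61, 63}
advance → 28; now {61, 63}
advance → 61; now {63}
insert 66 → {63, 66}
advance → 63; now {66}
advance → 66; now {}
insert 52 → {52}
advance → 52; now {}
insert 37 → {37}
advance → 37; now {}
insert 47 → {47}
insert 33 → {33, 47}
insert 31 → {31, 33, 47}
advance → 31; now {33, 47}
advance → 33; now {47}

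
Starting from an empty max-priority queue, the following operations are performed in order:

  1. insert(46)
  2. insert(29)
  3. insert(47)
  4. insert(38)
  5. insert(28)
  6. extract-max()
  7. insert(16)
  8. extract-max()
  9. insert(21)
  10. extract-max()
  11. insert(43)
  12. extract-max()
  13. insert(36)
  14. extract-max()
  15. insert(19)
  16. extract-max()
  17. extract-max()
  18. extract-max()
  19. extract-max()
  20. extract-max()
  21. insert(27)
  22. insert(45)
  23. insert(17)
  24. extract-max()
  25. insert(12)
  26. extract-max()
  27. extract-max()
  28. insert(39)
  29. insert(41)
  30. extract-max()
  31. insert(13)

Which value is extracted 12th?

27

insert 46 → {46}
insert 29 → {46, 29}
insert 47 → {47, 46, 29}
insert 38 → {47, 46, 38, 29}
insert 28 → {47, 46, 38, 29, 28}
extract-max → 47; now {46, 38, 29, 28}
insert 16 → {46, 38, 29, 28, 16}
extract-max → 46; now {38, 29, 28, 16}
insert 21 → {38, 29, 28, 21, 16}
extract-max → 38; now {29, 28, 21, 16}
insert 43 → {43, 29, 28, 21, 16}
extract-max → 43; now {29, 28, 21, 16}
insert 36 → {36, 29, 28, 21, 16}
extract-max → 36; now {29, 28, 21, 16}
insert 19 → {29, 28, 21, 19, 16}
extract-max → 29; now {28, 21, 19, 16}
extract-max → 28; now {21, 19, 16}
extract-max → 21; now {19, 16}
extract-max → 19; now {16}
extract-max → 16; now {}
insert 27 → {27}
insert 45 → {45, 27}
insert 17 → {45, 27, 17}
extract-max → 45; now {27, 17}
insert 12 → {27, 17, 12}
extract-max → 27; now {17, 12}
extract-max → 17; now {12}
insert 39 → {39, 12}
insert 41 → {41, 39, 12}
extract-max → 41; now {39, 12}
insert 13 → {39, 13, 12}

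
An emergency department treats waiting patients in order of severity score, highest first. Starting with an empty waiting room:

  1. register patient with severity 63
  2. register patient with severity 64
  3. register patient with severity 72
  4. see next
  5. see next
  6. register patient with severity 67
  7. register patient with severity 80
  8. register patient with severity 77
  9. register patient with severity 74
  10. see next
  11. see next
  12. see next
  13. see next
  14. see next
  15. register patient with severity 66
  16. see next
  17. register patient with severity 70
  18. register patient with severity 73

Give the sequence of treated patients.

72 → 64 → 80 → 77 → 74 → 67 → 63 → 66

insert 63 → {63}
insert 64 → {64, 63}
insert 72 → {72, 64, 63}
see next → 72; now {64, 63}
see next → 64; now {63}
insert 67 → {67, 63}
insert 80 → {80, 67, 63}
insert 77 → {80, 77, 67, 63}
insert 74 → {80, 77, 74, 67, 63}
see next → 80; now {77, 74, 67, 63}
see next → 77; now {74, 67, 63}
see next → 74; now {67, 63}
see next → 67; now {63}
see next → 63; now {}
insert 66 → {66}
see next → 66; now {}
insert 70 → {70}
insert 73 → {73, 70}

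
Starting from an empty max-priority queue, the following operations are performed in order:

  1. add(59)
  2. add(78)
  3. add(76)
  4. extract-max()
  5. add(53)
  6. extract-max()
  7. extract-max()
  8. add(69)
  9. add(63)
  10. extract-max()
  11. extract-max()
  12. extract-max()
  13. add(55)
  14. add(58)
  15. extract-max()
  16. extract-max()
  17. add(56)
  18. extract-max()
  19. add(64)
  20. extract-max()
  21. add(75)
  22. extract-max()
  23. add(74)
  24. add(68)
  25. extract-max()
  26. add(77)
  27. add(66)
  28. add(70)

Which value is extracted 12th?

insert 59 → {59}
insert 78 → {78, 59}
insert 76 → {78, 76, 59}
extract-max → 78; now {76, 59}
insert 53 → {76, 59, 53}
extract-max → 76; now {59, 53}
extract-max → 59; now {53}
insert 69 → {69, 53}
insert 63 → {69, 63, 53}
extract-max → 69; now {63, 53}
extract-max → 63; now {53}
extract-max → 53; now {}
insert 55 → {55}
insert 58 → {58, 55}
extract-max → 58; now {55}
extract-max → 55; now {}
insert 56 → {56}
extract-max → 56; now {}
insert 64 → {64}
extract-max → 64; now {}
insert 75 → {75}
extract-max → 75; now {}
insert 74 → {74}
insert 68 → {74, 68}
extract-max → 74; now {68}
insert 77 → {77, 68}
insert 66 → {77, 68, 66}
insert 70 → {77, 70, 68, 66}

74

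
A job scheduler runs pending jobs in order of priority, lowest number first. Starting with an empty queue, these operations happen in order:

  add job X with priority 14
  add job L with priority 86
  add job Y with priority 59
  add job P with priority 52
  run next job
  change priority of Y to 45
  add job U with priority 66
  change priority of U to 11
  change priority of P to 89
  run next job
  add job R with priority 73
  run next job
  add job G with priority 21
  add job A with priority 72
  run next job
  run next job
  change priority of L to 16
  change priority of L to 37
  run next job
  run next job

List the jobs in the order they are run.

X → U → Y → G → A → L → R

add X (priority 14) → {X:14}
add L (priority 86) → {X:14, L:86}
add Y (priority 59) → {X:14, Y:59, L:86}
add P (priority 52) → {X:14, P:52, Y:59, L:86}
run next job → X; now {P:52, Y:59, L:86}
update Y to priority 45 → {Y:45, P:52, L:86}
add U (priority 66) → {Y:45, P:52, U:66, L:86}
update U to priority 11 → {U:11, Y:45, P:52, L:86}
update P to priority 89 → {U:11, Y:45, L:86, P:89}
run next job → U; now {Y:45, L:86, P:89}
add R (priority 73) → {Y:45, R:73, L:86, P:89}
run next job → Y; now {R:73, L:86, P:89}
add G (priority 21) → {G:21, R:73, L:86, P:89}
add A (priority 72) → {G:21, A:72, R:73, L:86, P:89}
run next job → G; now {A:72, R:73, L:86, P:89}
run next job → A; now {R:73, L:86, P:89}
update L to priority 16 → {L:16, R:73, P:89}
update L to priority 37 → {L:37, R:73, P:89}
run next job → L; now {R:73, P:89}
run next job → R; now {P:89}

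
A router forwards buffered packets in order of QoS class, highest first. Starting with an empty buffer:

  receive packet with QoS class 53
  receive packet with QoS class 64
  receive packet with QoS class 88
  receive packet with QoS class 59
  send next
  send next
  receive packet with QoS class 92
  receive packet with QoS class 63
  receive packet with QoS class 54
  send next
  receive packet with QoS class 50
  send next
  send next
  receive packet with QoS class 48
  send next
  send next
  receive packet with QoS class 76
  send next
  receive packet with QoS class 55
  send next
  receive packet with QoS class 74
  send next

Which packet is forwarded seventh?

insert 53 → {53}
insert 64 → {64, 53}
insert 88 → {88, 64, 53}
insert 59 → {88, 64, 59, 53}
send next → 88; now {64, 59, 53}
send next → 64; now {59, 53}
insert 92 → {92, 59, 53}
insert 63 → {92, 63, 59, 53}
insert 54 → {92, 63, 59, 54, 53}
send next → 92; now {63, 59, 54, 53}
insert 50 → {63, 59, 54, 53, 50}
send next → 63; now {59, 54, 53, 50}
send next → 59; now {54, 53, 50}
insert 48 → {54, 53, 50, 48}
send next → 54; now {53, 50, 48}
send next → 53; now {50, 48}
insert 76 → {76, 50, 48}
send next → 76; now {50, 48}
insert 55 → {55, 50, 48}
send next → 55; now {50, 48}
insert 74 → {74, 50, 48}
send next → 74; now {50, 48}

53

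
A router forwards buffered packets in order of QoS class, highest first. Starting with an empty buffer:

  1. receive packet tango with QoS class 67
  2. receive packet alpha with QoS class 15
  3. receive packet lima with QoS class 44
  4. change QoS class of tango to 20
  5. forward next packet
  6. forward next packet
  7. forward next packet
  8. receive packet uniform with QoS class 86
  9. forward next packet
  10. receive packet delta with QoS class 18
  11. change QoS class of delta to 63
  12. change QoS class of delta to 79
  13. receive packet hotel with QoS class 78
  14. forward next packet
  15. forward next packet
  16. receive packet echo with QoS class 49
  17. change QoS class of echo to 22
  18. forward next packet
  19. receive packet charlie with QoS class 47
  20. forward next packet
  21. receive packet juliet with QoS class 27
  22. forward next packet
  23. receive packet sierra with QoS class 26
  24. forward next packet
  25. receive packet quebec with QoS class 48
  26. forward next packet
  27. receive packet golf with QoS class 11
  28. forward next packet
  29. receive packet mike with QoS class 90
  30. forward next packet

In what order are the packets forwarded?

add tango (QoS class 67) → {tango:67}
add alpha (QoS class 15) → {tango:67, alpha:15}
add lima (QoS class 44) → {tango:67, lima:44, alpha:15}
update tango to QoS class 20 → {lima:44, tango:20, alpha:15}
forward next packet → lima; now {tango:20, alpha:15}
forward next packet → tango; now {alpha:15}
forward next packet → alpha; now {}
add uniform (QoS class 86) → {uniform:86}
forward next packet → uniform; now {}
add delta (QoS class 18) → {delta:18}
update delta to QoS class 63 → {delta:63}
update delta to QoS class 79 → {delta:79}
add hotel (QoS class 78) → {delta:79, hotel:78}
forward next packet → delta; now {hotel:78}
forward next packet → hotel; now {}
add echo (QoS class 49) → {echo:49}
update echo to QoS class 22 → {echo:22}
forward next packet → echo; now {}
add charlie (QoS class 47) → {charlie:47}
forward next packet → charlie; now {}
add juliet (QoS class 27) → {juliet:27}
forward next packet → juliet; now {}
add sierra (QoS class 26) → {sierra:26}
forward next packet → sierra; now {}
add quebec (QoS class 48) → {quebec:48}
forward next packet → quebec; now {}
add golf (QoS class 11) → {golf:11}
forward next packet → golf; now {}
add mike (QoS class 90) → {mike:90}
forward next packet → mike; now {}

lima, tango, alpha, uniform, delta, hotel, echo, charlie, juliet, sierra, quebec, golf, mike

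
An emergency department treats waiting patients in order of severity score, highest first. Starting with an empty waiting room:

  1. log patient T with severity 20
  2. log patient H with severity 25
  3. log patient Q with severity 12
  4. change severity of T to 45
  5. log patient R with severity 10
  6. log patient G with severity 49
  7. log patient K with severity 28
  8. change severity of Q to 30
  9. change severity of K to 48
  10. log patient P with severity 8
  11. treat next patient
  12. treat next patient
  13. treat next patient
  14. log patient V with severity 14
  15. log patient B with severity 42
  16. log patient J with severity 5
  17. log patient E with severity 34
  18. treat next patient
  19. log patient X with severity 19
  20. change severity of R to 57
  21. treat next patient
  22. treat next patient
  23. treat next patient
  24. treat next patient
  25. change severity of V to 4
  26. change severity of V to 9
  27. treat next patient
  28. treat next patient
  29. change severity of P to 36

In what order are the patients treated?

add T (severity 20) → {T:20}
add H (severity 25) → {H:25, T:20}
add Q (severity 12) → {H:25, T:20, Q:12}
update T to severity 45 → {T:45, H:25, Q:12}
add R (severity 10) → {T:45, H:25, Q:12, R:10}
add G (severity 49) → {G:49, T:45, H:25, Q:12, R:10}
add K (severity 28) → {G:49, T:45, K:28, H:25, Q:12, R:10}
update Q to severity 30 → {G:49, T:45, Q:30, K:28, H:25, R:10}
update K to severity 48 → {G:49, K:48, T:45, Q:30, H:25, R:10}
add P (severity 8) → {G:49, K:48, T:45, Q:30, H:25, R:10, P:8}
treat next patient → G; now {K:48, T:45, Q:30, H:25, R:10, P:8}
treat next patient → K; now {T:45, Q:30, H:25, R:10, P:8}
treat next patient → T; now {Q:30, H:25, R:10, P:8}
add V (severity 14) → {Q:30, H:25, V:14, R:10, P:8}
add B (severity 42) → {B:42, Q:30, H:25, V:14, R:10, P:8}
add J (severity 5) → {B:42, Q:30, H:25, V:14, R:10, P:8, J:5}
add E (severity 34) → {B:42, E:34, Q:30, H:25, V:14, R:10, P:8, J:5}
treat next patient → B; now {E:34, Q:30, H:25, V:14, R:10, P:8, J:5}
add X (severity 19) → {E:34, Q:30, H:25, X:19, V:14, R:10, P:8, J:5}
update R to severity 57 → {R:57, E:34, Q:30, H:25, X:19, V:14, P:8, J:5}
treat next patient → R; now {E:34, Q:30, H:25, X:19, V:14, P:8, J:5}
treat next patient → E; now {Q:30, H:25, X:19, V:14, P:8, J:5}
treat next patient → Q; now {H:25, X:19, V:14, P:8, J:5}
treat next patient → H; now {X:19, V:14, P:8, J:5}
update V to severity 4 → {X:19, P:8, J:5, V:4}
update V to severity 9 → {X:19, V:9, P:8, J:5}
treat next patient → X; now {V:9, P:8, J:5}
treat next patient → V; now {P:8, J:5}
update P to severity 36 → {P:36, J:5}

G → K → T → B → R → E → Q → H → X → V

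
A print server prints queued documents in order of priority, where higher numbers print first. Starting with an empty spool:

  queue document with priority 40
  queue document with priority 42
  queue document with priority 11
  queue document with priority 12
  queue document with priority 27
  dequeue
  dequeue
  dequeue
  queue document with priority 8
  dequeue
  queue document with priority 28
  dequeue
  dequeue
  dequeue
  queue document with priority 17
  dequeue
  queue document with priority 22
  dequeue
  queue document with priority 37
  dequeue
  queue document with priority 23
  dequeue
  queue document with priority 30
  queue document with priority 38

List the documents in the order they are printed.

insert 40 → {40}
insert 42 → {42, 40}
insert 11 → {42, 40, 11}
insert 12 → {42, 40, 12, 11}
insert 27 → {42, 40, 27, 12, 11}
dequeue → 42; now {40, 27, 12, 11}
dequeue → 40; now {27, 12, 11}
dequeue → 27; now {12, 11}
insert 8 → {12, 11, 8}
dequeue → 12; now {11, 8}
insert 28 → {28, 11, 8}
dequeue → 28; now {11, 8}
dequeue → 11; now {8}
dequeue → 8; now {}
insert 17 → {17}
dequeue → 17; now {}
insert 22 → {22}
dequeue → 22; now {}
insert 37 → {37}
dequeue → 37; now {}
insert 23 → {23}
dequeue → 23; now {}
insert 30 → {30}
insert 38 → {38, 30}

42, 40, 27, 12, 28, 11, 8, 17, 22, 37, 23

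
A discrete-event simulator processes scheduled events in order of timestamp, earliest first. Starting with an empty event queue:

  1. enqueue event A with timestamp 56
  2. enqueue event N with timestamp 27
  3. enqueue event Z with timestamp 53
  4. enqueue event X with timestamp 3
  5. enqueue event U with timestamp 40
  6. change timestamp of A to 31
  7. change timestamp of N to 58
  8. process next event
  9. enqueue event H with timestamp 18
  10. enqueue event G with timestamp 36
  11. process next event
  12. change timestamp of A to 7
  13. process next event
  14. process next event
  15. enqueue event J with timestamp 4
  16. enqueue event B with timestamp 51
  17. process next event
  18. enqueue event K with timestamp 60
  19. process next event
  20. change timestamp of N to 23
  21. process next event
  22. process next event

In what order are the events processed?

add A (timestamp 56) → {A:56}
add N (timestamp 27) → {N:27, A:56}
add Z (timestamp 53) → {N:27, Z:53, A:56}
add X (timestamp 3) → {X:3, N:27, Z:53, A:56}
add U (timestamp 40) → {X:3, N:27, U:40, Z:53, A:56}
update A to timestamp 31 → {X:3, N:27, A:31, U:40, Z:53}
update N to timestamp 58 → {X:3, A:31, U:40, Z:53, N:58}
process next event → X; now {A:31, U:40, Z:53, N:58}
add H (timestamp 18) → {H:18, A:31, U:40, Z:53, N:58}
add G (timestamp 36) → {H:18, A:31, G:36, U:40, Z:53, N:58}
process next event → H; now {A:31, G:36, U:40, Z:53, N:58}
update A to timestamp 7 → {A:7, G:36, U:40, Z:53, N:58}
process next event → A; now {G:36, U:40, Z:53, N:58}
process next event → G; now {U:40, Z:53, N:58}
add J (timestamp 4) → {J:4, U:40, Z:53, N:58}
add B (timestamp 51) → {J:4, U:40, B:51, Z:53, N:58}
process next event → J; now {U:40, B:51, Z:53, N:58}
add K (timestamp 60) → {U:40, B:51, Z:53, N:58, K:60}
process next event → U; now {B:51, Z:53, N:58, K:60}
update N to timestamp 23 → {N:23, B:51, Z:53, K:60}
process next event → N; now {B:51, Z:53, K:60}
process next event → B; now {Z:53, K:60}

[X, H, A, G, J, U, N, B]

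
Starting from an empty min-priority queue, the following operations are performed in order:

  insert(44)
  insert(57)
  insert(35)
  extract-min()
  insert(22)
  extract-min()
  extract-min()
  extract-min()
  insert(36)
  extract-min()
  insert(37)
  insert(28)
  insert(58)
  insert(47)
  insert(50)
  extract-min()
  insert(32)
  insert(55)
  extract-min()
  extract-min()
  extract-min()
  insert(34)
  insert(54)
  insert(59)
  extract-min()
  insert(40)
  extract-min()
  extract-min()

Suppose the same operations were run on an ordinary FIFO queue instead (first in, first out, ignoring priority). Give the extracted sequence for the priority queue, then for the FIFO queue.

priority queue: 35 → 22 → 44 → 57 → 36 → 28 → 32 → 37 → 47 → 34 → 40 → 50; FIFO queue: [44, 57, 35, 22, 36, 37, 28, 58, 47, 50, 32, 55]

insert 44 → {44}
insert 57 → {44, 57}
insert 35 → {35, 44, 57}
extract-min → 35; now {44, 57}
insert 22 → {22, 44, 57}
extract-min → 22; now {44, 57}
extract-min → 44; now {57}
extract-min → 57; now {}
insert 36 → {36}
extract-min → 36; now {}
insert 37 → {37}
insert 28 → {28, 37}
insert 58 → {28, 37, 58}
insert 47 → {28, 37, 47, 58}
insert 50 → {28, 37, 47, 50, 58}
extract-min → 28; now {37, 47, 50, 58}
insert 32 → {32, 37, 47, 50, 58}
insert 55 → {32, 37, 47, 50, 55, 58}
extract-min → 32; now {37, 47, 50, 55, 58}
extract-min → 37; now {47, 50, 55, 58}
extract-min → 47; now {50, 55, 58}
insert 34 → {34, 50, 55, 58}
insert 54 → {34, 50, 54, 55, 58}
insert 59 → {34, 50, 54, 55, 58, 59}
extract-min → 34; now {50, 54, 55, 58, 59}
insert 40 → {40, 50, 54, 55, 58, 59}
extract-min → 40; now {50, 54, 55, 58, 59}
extract-min → 50; now {54, 55, 58, 59}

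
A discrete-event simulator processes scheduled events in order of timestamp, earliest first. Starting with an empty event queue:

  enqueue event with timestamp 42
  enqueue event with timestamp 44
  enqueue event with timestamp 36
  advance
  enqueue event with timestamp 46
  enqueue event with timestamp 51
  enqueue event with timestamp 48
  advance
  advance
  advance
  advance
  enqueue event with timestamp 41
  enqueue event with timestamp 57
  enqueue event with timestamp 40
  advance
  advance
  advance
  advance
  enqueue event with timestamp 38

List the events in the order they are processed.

36 → 42 → 44 → 46 → 48 → 40 → 41 → 51 → 57

insert 42 → {42}
insert 44 → {42, 44}
insert 36 → {36, 42, 44}
advance → 36; now {42, 44}
insert 46 → {42, 44, 46}
insert 51 → {42, 44, 46, 51}
insert 48 → {42, 44, 46, 48, 51}
advance → 42; now {44, 46, 48, 51}
advance → 44; now {46, 48, 51}
advance → 46; now {48, 51}
advance → 48; now {51}
insert 41 → {41, 51}
insert 57 → {41, 51, 57}
insert 40 → {40, 41, 51, 57}
advance → 40; now {41, 51, 57}
advance → 41; now {51, 57}
advance → 51; now {57}
advance → 57; now {}
insert 38 → {38}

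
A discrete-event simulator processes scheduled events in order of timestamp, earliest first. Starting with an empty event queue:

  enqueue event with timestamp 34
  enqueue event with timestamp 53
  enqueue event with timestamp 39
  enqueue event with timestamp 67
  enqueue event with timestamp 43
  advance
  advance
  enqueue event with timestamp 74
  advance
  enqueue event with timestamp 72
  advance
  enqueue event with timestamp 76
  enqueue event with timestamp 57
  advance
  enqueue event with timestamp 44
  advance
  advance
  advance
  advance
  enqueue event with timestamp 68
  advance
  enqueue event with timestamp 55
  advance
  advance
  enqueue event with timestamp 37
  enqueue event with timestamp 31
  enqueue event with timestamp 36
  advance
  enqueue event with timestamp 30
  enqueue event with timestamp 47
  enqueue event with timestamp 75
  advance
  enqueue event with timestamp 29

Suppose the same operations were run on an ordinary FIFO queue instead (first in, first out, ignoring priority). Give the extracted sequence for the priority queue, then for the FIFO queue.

insert 34 → {34}
insert 53 → {34, 53}
insert 39 → {34, 39, 53}
insert 67 → {34, 39, 53, 67}
insert 43 → {34, 39, 43, 53, 67}
advance → 34; now {39, 43, 53, 67}
advance → 39; now {43, 53, 67}
insert 74 → {43, 53, 67, 74}
advance → 43; now {53, 67, 74}
insert 72 → {53, 67, 72, 74}
advance → 53; now {67, 72, 74}
insert 76 → {67, 72, 74, 76}
insert 57 → {57, 67, 72, 74, 76}
advance → 57; now {67, 72, 74, 76}
insert 44 → {44, 67, 72, 74, 76}
advance → 44; now {67, 72, 74, 76}
advance → 67; now {72, 74, 76}
advance → 72; now {74, 76}
advance → 74; now {76}
insert 68 → {68, 76}
advance → 68; now {76}
insert 55 → {55, 76}
advance → 55; now {76}
advance → 76; now {}
insert 37 → {37}
insert 31 → {31, 37}
insert 36 → {31, 36, 37}
advance → 31; now {36, 37}
insert 30 → {30, 36, 37}
insert 47 → {30, 36, 37, 47}
insert 75 → {30, 36, 37, 47, 75}
advance → 30; now {36, 37, 47, 75}
insert 29 → {29, 36, 37, 47, 75}

priority queue: 34 → 39 → 43 → 53 → 57 → 44 → 67 → 72 → 74 → 68 → 55 → 76 → 31 → 30; FIFO queue: [34, 53, 39, 67, 43, 74, 72, 76, 57, 44, 68, 55, 37, 31]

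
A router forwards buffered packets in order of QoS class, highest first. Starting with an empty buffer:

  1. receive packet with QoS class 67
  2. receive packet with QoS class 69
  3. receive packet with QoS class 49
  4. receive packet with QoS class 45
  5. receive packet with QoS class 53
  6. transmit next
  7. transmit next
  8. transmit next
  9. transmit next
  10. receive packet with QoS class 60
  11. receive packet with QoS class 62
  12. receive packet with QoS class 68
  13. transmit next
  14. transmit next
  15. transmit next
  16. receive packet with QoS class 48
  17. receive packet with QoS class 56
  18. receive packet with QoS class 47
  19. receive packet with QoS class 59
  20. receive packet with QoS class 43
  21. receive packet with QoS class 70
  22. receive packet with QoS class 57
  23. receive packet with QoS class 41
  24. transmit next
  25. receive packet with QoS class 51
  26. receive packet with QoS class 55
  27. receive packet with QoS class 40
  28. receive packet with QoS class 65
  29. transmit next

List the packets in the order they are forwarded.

69, 67, 53, 49, 68, 62, 60, 70, 65

insert 67 → {67}
insert 69 → {69, 67}
insert 49 → {69, 67, 49}
insert 45 → {69, 67, 49, 45}
insert 53 → {69, 67, 53, 49, 45}
transmit next → 69; now {67, 53, 49, 45}
transmit next → 67; now {53, 49, 45}
transmit next → 53; now {49, 45}
transmit next → 49; now {45}
insert 60 → {60, 45}
insert 62 → {62, 60, 45}
insert 68 → {68, 62, 60, 45}
transmit next → 68; now {62, 60, 45}
transmit next → 62; now {60, 45}
transmit next → 60; now {45}
insert 48 → {48, 45}
insert 56 → {56, 48, 45}
insert 47 → {56, 48, 47, 45}
insert 59 → {59, 56, 48, 47, 45}
insert 43 → {59, 56, 48, 47, 45, 43}
insert 70 → {70, 59, 56, 48, 47, 45, 43}
insert 57 → {70, 59, 57, 56, 48, 47, 45, 43}
insert 41 → {70, 59, 57, 56, 48, 47, 45, 43, 41}
transmit next → 70; now {59, 57, 56, 48, 47, 45, 43, 41}
insert 51 → {59, 57, 56, 51, 48, 47, 45, 43, 41}
insert 55 → {59, 57, 56, 55, 51, 48, 47, 45, 43, 41}
insert 40 → {59, 57, 56, 55, 51, 48, 47, 45, 43, 41, 40}
insert 65 → {65, 59, 57, 56, 55, 51, 48, 47, 45, 43, 41, 40}
transmit next → 65; now {59, 57, 56, 55, 51, 48, 47, 45, 43, 41, 40}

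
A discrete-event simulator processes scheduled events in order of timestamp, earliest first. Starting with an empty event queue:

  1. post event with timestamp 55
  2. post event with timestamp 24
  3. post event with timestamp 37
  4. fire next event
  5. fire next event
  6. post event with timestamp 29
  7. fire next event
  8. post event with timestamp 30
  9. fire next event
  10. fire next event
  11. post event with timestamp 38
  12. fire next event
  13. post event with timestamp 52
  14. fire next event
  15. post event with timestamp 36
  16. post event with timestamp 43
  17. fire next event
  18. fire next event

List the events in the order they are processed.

24 → 37 → 29 → 30 → 55 → 38 → 52 → 36 → 43

insert 55 → {55}
insert 24 → {24, 55}
insert 37 → {24, 37, 55}
fire next event → 24; now {37, 55}
fire next event → 37; now {55}
insert 29 → {29, 55}
fire next event → 29; now {55}
insert 30 → {30, 55}
fire next event → 30; now {55}
fire next event → 55; now {}
insert 38 → {38}
fire next event → 38; now {}
insert 52 → {52}
fire next event → 52; now {}
insert 36 → {36}
insert 43 → {36, 43}
fire next event → 36; now {43}
fire next event → 43; now {}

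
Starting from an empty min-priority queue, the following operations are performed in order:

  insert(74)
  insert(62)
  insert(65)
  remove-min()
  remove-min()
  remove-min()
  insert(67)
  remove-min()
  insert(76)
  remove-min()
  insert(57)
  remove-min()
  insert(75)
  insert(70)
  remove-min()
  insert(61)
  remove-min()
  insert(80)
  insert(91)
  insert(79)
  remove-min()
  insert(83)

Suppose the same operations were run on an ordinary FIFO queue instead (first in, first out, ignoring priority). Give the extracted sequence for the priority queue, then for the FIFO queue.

priority queue: 62, 65, 74, 67, 76, 57, 70, 61, 75; FIFO queue: [74, 62, 65, 67, 76, 57, 75, 70, 61]

insert 74 → {74}
insert 62 → {62, 74}
insert 65 → {62, 65, 74}
remove-min → 62; now {65, 74}
remove-min → 65; now {74}
remove-min → 74; now {}
insert 67 → {67}
remove-min → 67; now {}
insert 76 → {76}
remove-min → 76; now {}
insert 57 → {57}
remove-min → 57; now {}
insert 75 → {75}
insert 70 → {70, 75}
remove-min → 70; now {75}
insert 61 → {61, 75}
remove-min → 61; now {75}
insert 80 → {75, 80}
insert 91 → {75, 80, 91}
insert 79 → {75, 79, 80, 91}
remove-min → 75; now {79, 80, 91}
insert 83 → {79, 80, 83, 91}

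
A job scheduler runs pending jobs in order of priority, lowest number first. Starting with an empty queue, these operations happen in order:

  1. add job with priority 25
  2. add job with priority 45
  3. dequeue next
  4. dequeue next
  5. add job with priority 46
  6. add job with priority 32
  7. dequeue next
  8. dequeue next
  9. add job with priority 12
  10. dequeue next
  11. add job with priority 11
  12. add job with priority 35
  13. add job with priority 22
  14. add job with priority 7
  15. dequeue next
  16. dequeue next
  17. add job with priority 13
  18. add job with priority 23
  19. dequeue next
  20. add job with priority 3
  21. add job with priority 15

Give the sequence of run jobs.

insert 25 → {25}
insert 45 → {25, 45}
dequeue next → 25; now {45}
dequeue next → 45; now {}
insert 46 → {46}
insert 32 → {32, 46}
dequeue next → 32; now {46}
dequeue next → 46; now {}
insert 12 → {12}
dequeue next → 12; now {}
insert 11 → {11}
insert 35 → {11, 35}
insert 22 → {11, 22, 35}
insert 7 → {7, 11, 22, 35}
dequeue next → 7; now {11, 22, 35}
dequeue next → 11; now {22, 35}
insert 13 → {13, 22, 35}
insert 23 → {13, 22, 23, 35}
dequeue next → 13; now {22, 23, 35}
insert 3 → {3, 22, 23, 35}
insert 15 → {3, 15, 22, 23, 35}

25, 45, 32, 46, 12, 7, 11, 13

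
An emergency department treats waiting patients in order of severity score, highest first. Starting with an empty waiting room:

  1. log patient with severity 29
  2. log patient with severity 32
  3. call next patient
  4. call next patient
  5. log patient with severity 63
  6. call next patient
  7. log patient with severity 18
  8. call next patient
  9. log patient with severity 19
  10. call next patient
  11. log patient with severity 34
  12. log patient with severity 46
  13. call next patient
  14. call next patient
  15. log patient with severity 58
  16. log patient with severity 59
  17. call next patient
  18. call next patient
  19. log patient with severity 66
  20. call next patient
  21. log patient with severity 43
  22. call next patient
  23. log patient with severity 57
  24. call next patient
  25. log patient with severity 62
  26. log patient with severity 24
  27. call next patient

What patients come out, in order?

32 → 29 → 63 → 18 → 19 → 46 → 34 → 59 → 58 → 66 → 43 → 57 → 62

insert 29 → {29}
insert 32 → {32, 29}
call next patient → 32; now {29}
call next patient → 29; now {}
insert 63 → {63}
call next patient → 63; now {}
insert 18 → {18}
call next patient → 18; now {}
insert 19 → {19}
call next patient → 19; now {}
insert 34 → {34}
insert 46 → {46, 34}
call next patient → 46; now {34}
call next patient → 34; now {}
insert 58 → {58}
insert 59 → {59, 58}
call next patient → 59; now {58}
call next patient → 58; now {}
insert 66 → {66}
call next patient → 66; now {}
insert 43 → {43}
call next patient → 43; now {}
insert 57 → {57}
call next patient → 57; now {}
insert 62 → {62}
insert 24 → {62, 24}
call next patient → 62; now {24}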